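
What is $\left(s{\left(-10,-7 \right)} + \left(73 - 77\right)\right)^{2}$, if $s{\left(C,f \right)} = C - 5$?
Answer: $361$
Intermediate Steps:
$s{\left(C,f \right)} = -5 + C$
$\left(s{\left(-10,-7 \right)} + \left(73 - 77\right)\right)^{2} = \left(\left(-5 - 10\right) + \left(73 - 77\right)\right)^{2} = \left(-15 - 4\right)^{2} = \left(-19\right)^{2} = 361$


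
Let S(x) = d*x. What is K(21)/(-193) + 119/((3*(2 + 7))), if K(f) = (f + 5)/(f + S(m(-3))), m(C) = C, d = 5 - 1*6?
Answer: 91751/20844 ≈ 4.4018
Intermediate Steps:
d = -1 (d = 5 - 6 = -1)
S(x) = -x
K(f) = (5 + f)/(3 + f) (K(f) = (f + 5)/(f - 1*(-3)) = (5 + f)/(f + 3) = (5 + f)/(3 + f))
K(21)/(-193) + 119/((3*(2 + 7))) = ((5 + 21)/(3 + 21))/(-193) + 119/((3*(2 + 7))) = (26/24)*(-1/193) + 119/((3*9)) = ((1/24)*26)*(-1/193) + 119/27 = (13/12)*(-1/193) + 119*(1/27) = -13/2316 + 119/27 = 91751/20844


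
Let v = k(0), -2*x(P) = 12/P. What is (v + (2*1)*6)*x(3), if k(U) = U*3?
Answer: -24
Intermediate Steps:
x(P) = -6/P
k(U) = 3*U
v = 0 (v = 3*0 = 0)
(v + (2*1)*6)*x(3) = (0 + (2*1)*6)*(-6/3) = (0 + 2*6)*(-6*⅓) = (0 + 12)*(-2) = 12*(-2) = -24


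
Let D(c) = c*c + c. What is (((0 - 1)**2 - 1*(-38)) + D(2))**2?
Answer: 2025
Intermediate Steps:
D(c) = c + c**2 (D(c) = c**2 + c = c + c**2)
(((0 - 1)**2 - 1*(-38)) + D(2))**2 = (((0 - 1)**2 - 1*(-38)) + 2*(1 + 2))**2 = (((-1)**2 + 38) + 2*3)**2 = ((1 + 38) + 6)**2 = (39 + 6)**2 = 45**2 = 2025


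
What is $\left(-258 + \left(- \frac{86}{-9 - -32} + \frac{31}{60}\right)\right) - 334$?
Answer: $- \frac{821407}{1380} \approx -595.22$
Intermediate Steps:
$\left(-258 + \left(- \frac{86}{-9 - -32} + \frac{31}{60}\right)\right) - 334 = \left(-258 + \left(- \frac{86}{-9 + 32} + 31 \cdot \frac{1}{60}\right)\right) - 334 = \left(-258 + \left(- \frac{86}{23} + \frac{31}{60}\right)\right) - 334 = \left(-258 - \frac{4447}{1380}\right) - 334 = - \frac{360487}{1380} - 334 = - \frac{821407}{1380}$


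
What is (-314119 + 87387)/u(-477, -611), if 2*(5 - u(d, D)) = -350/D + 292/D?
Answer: -69266626/1513 ≈ -45781.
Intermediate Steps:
u(d, D) = 5 + 29/D (u(d, D) = 5 - (-350/D + 292/D)/2 = 5 - (-29)/D = 5 + 29/D)
(-314119 + 87387)/u(-477, -611) = (-314119 + 87387)/(5 + 29/(-611)) = -226732/(5 + 29*(-1/611)) = -226732/(5 - 29/611) = -226732/3026/611 = -226732*611/3026 = -69266626/1513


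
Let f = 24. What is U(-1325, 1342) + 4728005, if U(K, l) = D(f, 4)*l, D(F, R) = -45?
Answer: 4667615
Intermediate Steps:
U(K, l) = -45*l
U(-1325, 1342) + 4728005 = -45*1342 + 4728005 = -60390 + 4728005 = 4667615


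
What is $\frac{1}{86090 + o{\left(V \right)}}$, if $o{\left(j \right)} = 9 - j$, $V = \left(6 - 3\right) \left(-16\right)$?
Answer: $\frac{1}{86147} \approx 1.1608 \cdot 10^{-5}$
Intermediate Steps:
$V = -48$ ($V = \left(6 - 3\right) \left(-16\right) = 3 \left(-16\right) = -48$)
$\frac{1}{86090 + o{\left(V \right)}} = \frac{1}{86090 + \left(9 - -48\right)} = \frac{1}{86090 + \left(9 + 48\right)} = \frac{1}{86090 + 57} = \frac{1}{86147}$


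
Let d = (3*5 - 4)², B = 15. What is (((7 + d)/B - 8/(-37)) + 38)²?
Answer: 673194916/308025 ≈ 2185.5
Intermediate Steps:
d = 121 (d = (15 - 4)² = 11² = 121)
(((7 + d)/B - 8/(-37)) + 38)² = (((7 + 121)/15 - 8/(-37)) + 38)² = ((128*(1/15) - 8*(-1/37)) + 38)² = ((128/15 + 8/37) + 38)² = (4856/555 + 38)² = (25946/555)² = 673194916/308025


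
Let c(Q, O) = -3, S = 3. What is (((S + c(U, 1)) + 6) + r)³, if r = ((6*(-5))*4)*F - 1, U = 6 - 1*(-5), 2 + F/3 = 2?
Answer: 125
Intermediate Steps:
F = 0 (F = -6 + 3*2 = -6 + 6 = 0)
U = 11 (U = 6 + 5 = 11)
r = -1 (r = ((6*(-5))*4)*0 - 1 = -30*4*0 - 1 = -120*0 - 1 = 0 - 1 = -1)
(((S + c(U, 1)) + 6) + r)³ = (((3 - 3) + 6) - 1)³ = ((0 + 6) - 1)³ = (6 - 1)³ = 5³ = 125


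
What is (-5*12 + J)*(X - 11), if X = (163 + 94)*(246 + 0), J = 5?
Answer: -3476605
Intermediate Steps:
X = 63222 (X = 257*246 = 63222)
(-5*12 + J)*(X - 11) = (-5*12 + 5)*(63222 - 11) = (-60 + 5)*63211 = -55*63211 = -3476605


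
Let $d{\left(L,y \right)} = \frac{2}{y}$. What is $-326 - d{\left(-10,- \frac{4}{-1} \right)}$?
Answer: $- \frac{653}{2} \approx -326.5$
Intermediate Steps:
$-326 - d{\left(-10,- \frac{4}{-1} \right)} = -326 - \frac{2}{\left(-4\right) \frac{1}{-1}} = -326 - \frac{2}{\left(-4\right) \left(-1\right)} = -326 - \frac{2}{4} = -326 - 2 \cdot \frac{1}{4} = -326 - \frac{1}{2} = - \frac{653}{2}$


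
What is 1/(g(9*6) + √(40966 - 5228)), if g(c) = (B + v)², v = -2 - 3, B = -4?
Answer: -81/29177 + √35738/29177 ≈ 0.0037031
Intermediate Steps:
v = -5
g(c) = 81 (g(c) = (-4 - 5)² = (-9)² = 81)
1/(g(9*6) + √(40966 - 5228)) = 1/(81 + √(40966 - 5228)) = 1/(81 + √35738)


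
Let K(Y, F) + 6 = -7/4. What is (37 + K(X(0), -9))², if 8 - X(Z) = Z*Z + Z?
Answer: 13689/16 ≈ 855.56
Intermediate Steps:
X(Z) = 8 - Z - Z² (X(Z) = 8 - (Z*Z + Z) = 8 - (Z² + Z) = 8 - (Z + Z²) = 8 + (-Z - Z²) = 8 - Z - Z²)
K(Y, F) = -31/4 (K(Y, F) = -6 - 7/4 = -31/4)
(37 + K(X(0), -9))² = (37 - 31/4)² = (117/4)² = 13689/16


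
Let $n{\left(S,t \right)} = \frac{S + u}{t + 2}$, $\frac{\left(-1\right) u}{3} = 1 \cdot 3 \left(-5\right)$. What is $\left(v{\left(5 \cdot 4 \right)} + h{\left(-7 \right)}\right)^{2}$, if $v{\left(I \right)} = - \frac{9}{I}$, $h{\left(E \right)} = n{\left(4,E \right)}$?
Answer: $\frac{1681}{16} \approx 105.06$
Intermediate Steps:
$u = 45$ ($u = - 3 \cdot 1 \cdot 3 \left(-5\right) = - 3 \cdot 3 \left(-5\right) = \left(-3\right) \left(-15\right) = 45$)
$n{\left(S,t \right)} = \frac{45 + S}{2 + t}$ ($n{\left(S,t \right)} = \frac{S + 45}{t + 2} = \frac{45 + S}{2 + t}$)
$h{\left(E \right)} = \frac{49}{2 + E}$ ($h{\left(E \right)} = \frac{45 + 4}{2 + E} = \frac{1}{2 + E} 49 = \frac{49}{2 + E}$)
$\left(v{\left(5 \cdot 4 \right)} + h{\left(-7 \right)}\right)^{2} = \left(- \frac{9}{5 \cdot 4} + \frac{49}{2 - 7}\right)^{2} = \left(- \frac{9}{20} + \frac{49}{-5}\right)^{2} = \left(\left(-9\right) \frac{1}{20} + 49 \left(- \frac{1}{5}\right)\right)^{2} = \left(- \frac{9}{20} - \frac{49}{5}\right)^{2} = \left(- \frac{41}{4}\right)^{2} = \frac{1681}{16}$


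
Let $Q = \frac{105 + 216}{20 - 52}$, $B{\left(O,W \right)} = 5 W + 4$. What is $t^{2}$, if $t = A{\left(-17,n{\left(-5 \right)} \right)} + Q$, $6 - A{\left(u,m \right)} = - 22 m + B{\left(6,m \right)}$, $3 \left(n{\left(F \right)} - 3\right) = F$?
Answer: $\frac{1974025}{9216} \approx 214.2$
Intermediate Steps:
$B{\left(O,W \right)} = 4 + 5 W$
$n{\left(F \right)} = 3 + \frac{F}{3}$
$A{\left(u,m \right)} = 2 + 17 m$ ($A{\left(u,m \right)} = 6 - \left(- 22 m + \left(4 + 5 m\right)\right) = 6 - \left(4 - 17 m\right) = 6 + \left(-4 + 17 m\right) = 2 + 17 m$)
$Q = - \frac{321}{32}$ ($Q = \frac{321}{-32} = 321 \left(- \frac{1}{32}\right) = - \frac{321}{32} \approx -10.031$)
$t = \frac{1405}{96}$ ($t = \left(2 + 17 \left(3 + \frac{1}{3} \left(-5\right)\right)\right) - \frac{321}{32} = \left(2 + 17 \left(3 - \frac{5}{3}\right)\right) - \frac{321}{32} = \left(2 + 17 \cdot \frac{4}{3}\right) - \frac{321}{32} = \left(2 + \frac{68}{3}\right) - \frac{321}{32} = \frac{74}{3} - \frac{321}{32} = \frac{1405}{96} \approx 14.635$)
$t^{2} = \left(\frac{1405}{96}\right)^{2} = \frac{1974025}{9216}$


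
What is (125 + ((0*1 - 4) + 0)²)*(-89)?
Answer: -12549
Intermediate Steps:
(125 + ((0*1 - 4) + 0)²)*(-89) = (125 + ((0 - 4) + 0)²)*(-89) = (125 + (-4 + 0)²)*(-89) = (125 + (-4)²)*(-89) = (125 + 16)*(-89) = 141*(-89) = -12549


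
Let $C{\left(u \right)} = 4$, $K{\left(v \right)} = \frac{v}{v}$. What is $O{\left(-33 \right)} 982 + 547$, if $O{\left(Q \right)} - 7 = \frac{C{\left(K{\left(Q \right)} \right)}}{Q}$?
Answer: $\frac{240965}{33} \approx 7302.0$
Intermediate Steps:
$K{\left(v \right)} = 1$
$O{\left(Q \right)} = 7 + \frac{4}{Q}$
$O{\left(-33 \right)} 982 + 547 = \left(7 + \frac{4}{-33}\right) 982 + 547 = \left(7 + 4 \left(- \frac{1}{33}\right)\right) 982 + 547 = \left(7 - \frac{4}{33}\right) 982 + 547 = \frac{227}{33} \cdot 982 + 547 = \frac{222914}{33} + 547 = \frac{240965}{33}$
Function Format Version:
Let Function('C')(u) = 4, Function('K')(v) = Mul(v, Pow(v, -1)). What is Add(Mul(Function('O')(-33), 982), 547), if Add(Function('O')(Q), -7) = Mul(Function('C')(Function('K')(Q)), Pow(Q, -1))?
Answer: Rational(240965, 33) ≈ 7302.0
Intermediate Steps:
Function('K')(v) = 1
Function('O')(Q) = Add(7, Mul(4, Pow(Q, -1)))
Add(Mul(Function('O')(-33), 982), 547) = Add(Mul(Add(7, Mul(4, Pow(-33, -1))), 982), 547) = Add(Mul(Add(7, Mul(4, Rational(-1, 33))), 982), 547) = Add(Mul(Add(7, Rational(-4, 33)), 982), 547) = Add(Mul(Rational(227, 33), 982), 547) = Add(Rational(222914, 33), 547) = Rational(240965, 33)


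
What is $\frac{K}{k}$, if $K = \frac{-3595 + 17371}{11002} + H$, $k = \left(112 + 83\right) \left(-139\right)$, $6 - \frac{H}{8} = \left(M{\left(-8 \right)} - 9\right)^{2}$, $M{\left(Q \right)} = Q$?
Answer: $\frac{12447376}{149104605} \approx 0.083481$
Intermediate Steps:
$H = -2264$ ($H = 48 - 8 \left(-8 - 9\right)^{2} = 48 - 8 \left(-17\right)^{2} = 48 - 2312 = -2264$)
$k = -27105$ ($k = 195 \left(-139\right) = -27105$)
$K = - \frac{12447376}{5501}$ ($K = \frac{-3595 + 17371}{11002} - 2264 = 13776 \cdot \frac{1}{11002} - 2264 = \frac{6888}{5501} - 2264 = - \frac{12447376}{5501} \approx -2262.7$)
$\frac{K}{k} = - \frac{12447376}{5501 \left(-27105\right)} = \left(- \frac{12447376}{5501}\right) \left(- \frac{1}{27105}\right) = \frac{12447376}{149104605}$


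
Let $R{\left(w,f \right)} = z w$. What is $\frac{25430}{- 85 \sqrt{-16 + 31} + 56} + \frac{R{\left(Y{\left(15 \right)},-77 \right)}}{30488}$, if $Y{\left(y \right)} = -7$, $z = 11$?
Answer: $- \frac{43425454443}{3208526632} - \frac{2161550 \sqrt{15}}{105239} \approx -93.083$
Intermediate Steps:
$R{\left(w,f \right)} = 11 w$
$\frac{25430}{- 85 \sqrt{-16 + 31} + 56} + \frac{R{\left(Y{\left(15 \right)},-77 \right)}}{30488} = \frac{25430}{- 85 \sqrt{-16 + 31} + 56} + \frac{11 \left(-7\right)}{30488} = \frac{25430}{- 85 \sqrt{15} + 56} - \frac{77}{30488} = \frac{25430}{56 - 85 \sqrt{15}} - \frac{77}{30488} = - \frac{77}{30488} + \frac{25430}{56 - 85 \sqrt{15}}$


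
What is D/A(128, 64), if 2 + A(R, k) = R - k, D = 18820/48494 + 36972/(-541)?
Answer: -445684637/406646437 ≈ -1.0960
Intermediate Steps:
D = -891369274/13117627 (D = 18820*(1/48494) + 36972*(-1/541) = 9410/24247 - 36972/541 = -891369274/13117627 ≈ -67.952)
A(R, k) = -2 + R - k (A(R, k) = -2 + (R - k) = -2 + R - k)
D/A(128, 64) = -891369274/(13117627*(-2 + 128 - 1*64)) = -891369274/(13117627*(-2 + 128 - 64)) = -891369274/13117627/62 = -891369274/13117627*1/62 = -445684637/406646437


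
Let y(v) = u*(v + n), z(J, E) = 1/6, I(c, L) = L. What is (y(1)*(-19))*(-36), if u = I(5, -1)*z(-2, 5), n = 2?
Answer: -342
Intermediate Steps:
z(J, E) = 1/6
u = -1/6 (u = -1*1/6 = -1/6 ≈ -0.16667)
y(v) = -1/3 - v/6 (y(v) = -(v + 2)/6 = -(2 + v)/6 = -1/3 - v/6)
(y(1)*(-19))*(-36) = ((-1/3 - 1/6*1)*(-19))*(-36) = ((-1/3 - 1/6)*(-19))*(-36) = -1/2*(-19)*(-36) = (19/2)*(-36) = -342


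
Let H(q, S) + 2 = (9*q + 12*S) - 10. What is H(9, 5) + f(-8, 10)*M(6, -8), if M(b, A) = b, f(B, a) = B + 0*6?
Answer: 81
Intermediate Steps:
f(B, a) = B (f(B, a) = B + 0 = B)
H(q, S) = -12 + 9*q + 12*S (H(q, S) = -2 + ((9*q + 12*S) - 10) = -2 + (-10 + 9*q + 12*S) = -12 + 9*q + 12*S)
H(9, 5) + f(-8, 10)*M(6, -8) = (-12 + 9*9 + 12*5) - 8*6 = (-12 + 81 + 60) - 48 = 129 - 48 = 81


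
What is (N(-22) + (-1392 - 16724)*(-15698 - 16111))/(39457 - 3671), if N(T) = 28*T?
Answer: 9935366/617 ≈ 16103.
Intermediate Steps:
(N(-22) + (-1392 - 16724)*(-15698 - 16111))/(39457 - 3671) = (28*(-22) + (-1392 - 16724)*(-15698 - 16111))/(39457 - 3671) = (-616 - 18116*(-31809))/35786 = (-616 + 576251844)*(1/35786) = 576251228*(1/35786) = 9935366/617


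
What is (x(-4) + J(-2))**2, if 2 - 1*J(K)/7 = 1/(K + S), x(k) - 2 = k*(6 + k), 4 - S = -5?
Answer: 49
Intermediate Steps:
S = 9 (S = 4 - 1*(-5) = 4 + 5 = 9)
x(k) = 2 + k*(6 + k)
J(K) = 14 - 7/(9 + K) (J(K) = 14 - 7/(K + 9) = 14 - 7/(9 + K))
(x(-4) + J(-2))**2 = ((2 + (-4)**2 + 6*(-4)) + 7*(17 + 2*(-2))/(9 - 2))**2 = ((2 + 16 - 24) + 7*(17 - 4)/7)**2 = (-6 + 7*(1/7)*13)**2 = (-6 + 13)**2 = 7**2 = 49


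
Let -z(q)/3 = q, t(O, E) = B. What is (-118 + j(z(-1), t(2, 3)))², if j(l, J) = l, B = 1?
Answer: 13225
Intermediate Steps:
t(O, E) = 1
z(q) = -3*q
(-118 + j(z(-1), t(2, 3)))² = (-118 - 3*(-1))² = (-118 + 3)² = (-115)² = 13225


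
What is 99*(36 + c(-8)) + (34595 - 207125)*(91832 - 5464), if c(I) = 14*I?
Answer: -14901078564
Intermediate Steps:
99*(36 + c(-8)) + (34595 - 207125)*(91832 - 5464) = 99*(36 + 14*(-8)) + (34595 - 207125)*(91832 - 5464) = 99*(36 - 112) - 172530*86368 = 99*(-76) - 14901071040 = -7524 - 14901071040 = -14901078564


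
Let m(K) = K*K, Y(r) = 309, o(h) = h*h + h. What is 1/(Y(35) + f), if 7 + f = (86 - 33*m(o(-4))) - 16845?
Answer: -1/21209 ≈ -4.7150e-5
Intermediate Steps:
o(h) = h + h**2 (o(h) = h**2 + h = h + h**2)
m(K) = K**2
f = -21518 (f = -7 + ((86 - 33*16*(1 - 4)**2) - 16845) = -7 + ((86 - 33*(-4*(-3))**2) - 16845) = -7 + ((86 - 33*12**2) - 16845) = -7 + ((86 - 33*144) - 16845) = -7 + ((86 - 4752) - 16845) = -7 + (-4666 - 16845) = -7 - 21511 = -21518)
1/(Y(35) + f) = 1/(309 - 21518) = 1/(-21209) = -1/21209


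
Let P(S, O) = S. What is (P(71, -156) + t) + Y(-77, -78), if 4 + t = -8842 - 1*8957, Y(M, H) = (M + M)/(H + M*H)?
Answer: -52557725/2964 ≈ -17732.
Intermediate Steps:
Y(M, H) = 2*M/(H + H*M) (Y(M, H) = (2*M)/(H + H*M) = 2*M/(H + H*M))
t = -17803 (t = -4 + (-8842 - 1*8957) = -4 + (-8842 - 8957) = -4 - 17799 = -17803)
(P(71, -156) + t) + Y(-77, -78) = (71 - 17803) + 2*(-77)/(-78*(1 - 77)) = -17732 + 2*(-77)*(-1/78)/(-76) = -17732 + 2*(-77)*(-1/78)*(-1/76) = -17732 - 77/2964 = -52557725/2964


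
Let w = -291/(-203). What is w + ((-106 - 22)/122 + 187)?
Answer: 2320380/12383 ≈ 187.38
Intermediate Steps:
w = 291/203 (w = -291*(-1/203) = 291/203 ≈ 1.4335)
w + ((-106 - 22)/122 + 187) = 291/203 + ((-106 - 22)/122 + 187) = 291/203 + (-128*1/122 + 187) = 291/203 + (-64/61 + 187) = 291/203 + 11343/61 = 2320380/12383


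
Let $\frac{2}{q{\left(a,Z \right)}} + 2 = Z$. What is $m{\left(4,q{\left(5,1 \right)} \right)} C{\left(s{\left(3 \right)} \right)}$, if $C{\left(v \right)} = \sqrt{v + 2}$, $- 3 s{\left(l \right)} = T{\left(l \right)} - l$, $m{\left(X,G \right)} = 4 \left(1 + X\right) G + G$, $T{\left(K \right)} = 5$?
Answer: $- 28 \sqrt{3} \approx -48.497$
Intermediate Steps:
$q{\left(a,Z \right)} = \frac{2}{-2 + Z}$
$m{\left(X,G \right)} = G + 4 G \left(1 + X\right)$ ($m{\left(X,G \right)} = 4 G \left(1 + X\right) + G = G + 4 G \left(1 + X\right)$)
$s{\left(l \right)} = - \frac{5}{3} + \frac{l}{3}$ ($s{\left(l \right)} = - \frac{5 - l}{3} = - \frac{5}{3} + \frac{l}{3}$)
$C{\left(v \right)} = \sqrt{2 + v}$
$m{\left(4,q{\left(5,1 \right)} \right)} C{\left(s{\left(3 \right)} \right)} = \frac{2}{-2 + 1} \left(5 + 4 \cdot 4\right) \sqrt{2 + \left(- \frac{5}{3} + \frac{1}{3} \cdot 3\right)} = \frac{2}{-1} \left(5 + 16\right) \sqrt{2 + \left(- \frac{5}{3} + 1\right)} = 2 \left(-1\right) 21 \sqrt{2 - \frac{2}{3}} = \left(-2\right) 21 \sqrt{\frac{4}{3}} = - 42 \frac{2 \sqrt{3}}{3} = - 28 \sqrt{3}$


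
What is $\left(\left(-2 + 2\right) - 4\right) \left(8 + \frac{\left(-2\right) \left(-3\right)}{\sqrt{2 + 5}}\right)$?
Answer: $-32 - \frac{24 \sqrt{7}}{7} \approx -41.071$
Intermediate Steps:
$\left(\left(-2 + 2\right) - 4\right) \left(8 + \frac{\left(-2\right) \left(-3\right)}{\sqrt{2 + 5}}\right) = \left(0 - 4\right) \left(8 + \frac{6}{\sqrt{7}}\right) = - 4 \left(8 + 6 \frac{\sqrt{7}}{7}\right) = - 4 \left(8 + \frac{6 \sqrt{7}}{7}\right) = -32 - \frac{24 \sqrt{7}}{7}$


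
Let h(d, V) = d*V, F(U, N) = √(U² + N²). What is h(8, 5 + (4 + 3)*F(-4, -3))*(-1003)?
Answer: -320960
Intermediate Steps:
F(U, N) = √(N² + U²)
h(d, V) = V*d
h(8, 5 + (4 + 3)*F(-4, -3))*(-1003) = ((5 + (4 + 3)*√((-3)² + (-4)²))*8)*(-1003) = ((5 + 7*√(9 + 16))*8)*(-1003) = ((5 + 7*√25)*8)*(-1003) = ((5 + 7*5)*8)*(-1003) = ((5 + 35)*8)*(-1003) = (40*8)*(-1003) = 320*(-1003) = -320960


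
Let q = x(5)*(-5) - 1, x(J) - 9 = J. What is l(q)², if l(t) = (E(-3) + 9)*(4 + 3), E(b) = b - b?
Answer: 3969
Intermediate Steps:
E(b) = 0
x(J) = 9 + J
q = -71 (q = (9 + 5)*(-5) - 1 = 14*(-5) - 1 = -70 - 1 = -71)
l(t) = 63 (l(t) = (0 + 9)*(4 + 3) = 9*7 = 63)
l(q)² = 63² = 3969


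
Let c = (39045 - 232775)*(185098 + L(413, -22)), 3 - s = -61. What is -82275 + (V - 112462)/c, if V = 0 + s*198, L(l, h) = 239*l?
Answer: -452360642142896/5498154265 ≈ -82275.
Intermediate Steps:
s = 64 (s = 3 - 1*(-61) = 3 + 61 = 64)
c = -54981542650 (c = (39045 - 232775)*(185098 + 239*413) = -193730*(185098 + 98707) = -193730*283805 = -54981542650)
V = 12672 (V = 0 + 64*198 = 0 + 12672 = 12672)
-82275 + (V - 112462)/c = -82275 + (12672 - 112462)/(-54981542650) = -82275 - 99790*(-1/54981542650) = -82275 + 9979/5498154265 = -452360642142896/5498154265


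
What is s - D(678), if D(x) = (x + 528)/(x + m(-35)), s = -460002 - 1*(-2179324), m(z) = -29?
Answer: 1115838772/649 ≈ 1.7193e+6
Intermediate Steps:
s = 1719322 (s = -460002 + 2179324 = 1719322)
D(x) = (528 + x)/(-29 + x) (D(x) = (x + 528)/(x - 29) = (528 + x)/(-29 + x))
s - D(678) = 1719322 - (528 + 678)/(-29 + 678) = 1719322 - 1206/649 = 1115838772/649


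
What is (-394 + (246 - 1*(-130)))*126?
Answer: -2268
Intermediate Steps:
(-394 + (246 - 1*(-130)))*126 = (-394 + (246 + 130))*126 = (-394 + 376)*126 = -18*126 = -2268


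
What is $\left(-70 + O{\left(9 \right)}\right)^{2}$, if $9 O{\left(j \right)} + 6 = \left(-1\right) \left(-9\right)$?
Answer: $\frac{43681}{9} \approx 4853.4$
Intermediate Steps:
$O{\left(j \right)} = \frac{1}{3}$ ($O{\left(j \right)} = - \frac{2}{3} + \frac{\left(-1\right) \left(-9\right)}{9} = - \frac{2}{3} + \frac{1}{9} \cdot 9 = - \frac{2}{3} + 1 = \frac{1}{3}$)
$\left(-70 + O{\left(9 \right)}\right)^{2} = \left(-70 + \frac{1}{3}\right)^{2} = \left(- \frac{209}{3}\right)^{2} = \frac{43681}{9}$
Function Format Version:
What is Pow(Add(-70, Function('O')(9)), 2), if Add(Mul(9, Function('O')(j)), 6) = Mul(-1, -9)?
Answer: Rational(43681, 9) ≈ 4853.4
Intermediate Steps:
Function('O')(j) = Rational(1, 3) (Function('O')(j) = Add(Rational(-2, 3), Mul(Rational(1, 9), Mul(-1, -9))) = Add(Rational(-2, 3), Mul(Rational(1, 9), 9)) = Add(Rational(-2, 3), 1) = Rational(1, 3))
Pow(Add(-70, Function('O')(9)), 2) = Pow(Add(-70, Rational(1, 3)), 2) = Pow(Rational(-209, 3), 2) = Rational(43681, 9)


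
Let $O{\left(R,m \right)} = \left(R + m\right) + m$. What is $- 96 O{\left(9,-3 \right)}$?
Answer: $-288$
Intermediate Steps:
$O{\left(R,m \right)} = R + 2 m$
$- 96 O{\left(9,-3 \right)} = - 96 \left(9 + 2 \left(-3\right)\right) = - 96 \left(9 - 6\right) = \left(-96\right) 3 = -288$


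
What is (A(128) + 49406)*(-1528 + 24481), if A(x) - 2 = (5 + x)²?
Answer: 1540077441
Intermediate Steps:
A(x) = 2 + (5 + x)²
(A(128) + 49406)*(-1528 + 24481) = ((2 + (5 + 128)²) + 49406)*(-1528 + 24481) = ((2 + 133²) + 49406)*22953 = ((2 + 17689) + 49406)*22953 = (17691 + 49406)*22953 = 67097*22953 = 1540077441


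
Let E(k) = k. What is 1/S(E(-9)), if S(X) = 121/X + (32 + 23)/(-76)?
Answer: -684/9691 ≈ -0.070581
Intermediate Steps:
S(X) = -55/76 + 121/X (S(X) = 121/X + 55*(-1/76) = 121/X - 55/76 = -55/76 + 121/X)
1/S(E(-9)) = 1/(-55/76 + 121/(-9)) = 1/(-55/76 + 121*(-1/9)) = 1/(-55/76 - 121/9) = 1/(-9691/684) = -684/9691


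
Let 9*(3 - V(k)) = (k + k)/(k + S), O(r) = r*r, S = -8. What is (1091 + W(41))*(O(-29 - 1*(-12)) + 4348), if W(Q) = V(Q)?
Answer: 1506264532/297 ≈ 5.0716e+6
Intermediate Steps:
O(r) = r²
V(k) = 3 - 2*k/(9*(-8 + k)) (V(k) = 3 - (k + k)/(9*(k - 8)) = 3 - 2*k/(9*(-8 + k)))
W(Q) = (-216 + 25*Q)/(9*(-8 + Q))
(1091 + W(41))*(O(-29 - 1*(-12)) + 4348) = (1091 + (-216 + 25*41)/(9*(-8 + 41)))*((-29 - 1*(-12))² + 4348) = (1091 + (⅑)*(-216 + 1025)/33)*((-29 + 12)² + 4348) = (1091 + (⅑)*(1/33)*809)*((-17)² + 4348) = (1091 + 809/297)*(289 + 4348) = (324836/297)*4637 = 1506264532/297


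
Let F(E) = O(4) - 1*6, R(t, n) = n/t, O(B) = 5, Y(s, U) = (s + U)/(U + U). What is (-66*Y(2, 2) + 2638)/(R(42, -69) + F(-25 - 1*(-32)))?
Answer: -36008/37 ≈ -973.19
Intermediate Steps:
Y(s, U) = (U + s)/(2*U) (Y(s, U) = (U + s)/((2*U)) = (U + s)*(1/(2*U)) = (U + s)/(2*U))
F(E) = -1 (F(E) = 5 - 1*6 = 5 - 6 = -1)
(-66*Y(2, 2) + 2638)/(R(42, -69) + F(-25 - 1*(-32))) = (-33*(2 + 2)/2 + 2638)/(-69/42 - 1) = (-33*4/2 + 2638)/(-69*1/42 - 1) = (-66*1 + 2638)/(-23/14 - 1) = (-66 + 2638)/(-37/14) = 2572*(-14/37) = -36008/37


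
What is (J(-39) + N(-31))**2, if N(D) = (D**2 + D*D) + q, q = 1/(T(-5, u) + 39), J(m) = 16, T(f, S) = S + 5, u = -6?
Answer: 5423586025/1444 ≈ 3.7559e+6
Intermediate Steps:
T(f, S) = 5 + S
q = 1/38 (q = 1/((5 - 6) + 39) = 1/(-1 + 39) = 1/38 ≈ 0.026316)
N(D) = 1/38 + 2*D**2 (N(D) = (D**2 + D*D) + 1/38 = (D**2 + D**2) + 1/38 = 2*D**2 + 1/38 = 1/38 + 2*D**2)
(J(-39) + N(-31))**2 = (16 + (1/38 + 2*(-31)**2))**2 = (16 + (1/38 + 2*961))**2 = (16 + (1/38 + 1922))**2 = (16 + 73037/38)**2 = (73645/38)**2 = 5423586025/1444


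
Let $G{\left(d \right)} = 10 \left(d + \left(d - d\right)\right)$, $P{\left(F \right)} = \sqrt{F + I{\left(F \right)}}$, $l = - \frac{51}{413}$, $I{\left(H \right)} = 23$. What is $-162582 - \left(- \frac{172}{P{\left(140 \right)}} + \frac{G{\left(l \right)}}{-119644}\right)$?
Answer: $- \frac{4016829907107}{24706486} + \frac{172 \sqrt{163}}{163} \approx -1.6257 \cdot 10^{5}$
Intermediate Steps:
$l = - \frac{51}{413}$ ($l = \left(-51\right) \frac{1}{413} = - \frac{51}{413} \approx -0.12349$)
$P{\left(F \right)} = \sqrt{23 + F}$ ($P{\left(F \right)} = \sqrt{F + 23} = \sqrt{23 + F}$)
$G{\left(d \right)} = 10 d$ ($G{\left(d \right)} = 10 \left(d + 0\right) = 10 d$)
$-162582 - \left(- \frac{172}{P{\left(140 \right)}} + \frac{G{\left(l \right)}}{-119644}\right) = -162582 - \left(- \frac{172}{\sqrt{23 + 140}} + \frac{10 \left(- \frac{51}{413}\right)}{-119644}\right) = -162582 - \left(- \frac{172}{\sqrt{163}} - - \frac{255}{24706486}\right) = -162582 - \left(- 172 \frac{\sqrt{163}}{163} + \frac{255}{24706486}\right) = -162582 - \left(- \frac{172 \sqrt{163}}{163} + \frac{255}{24706486}\right) = -162582 - \left(\frac{255}{24706486} - \frac{172 \sqrt{163}}{163}\right) = - \frac{4016829907107}{24706486} + \frac{172 \sqrt{163}}{163}$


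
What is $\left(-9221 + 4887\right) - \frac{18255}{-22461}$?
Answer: $- \frac{32442573}{7487} \approx -4333.2$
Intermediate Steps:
$\left(-9221 + 4887\right) - \frac{18255}{-22461} = -4334 - - \frac{6085}{7487} = -4334 + \frac{6085}{7487} = - \frac{32442573}{7487}$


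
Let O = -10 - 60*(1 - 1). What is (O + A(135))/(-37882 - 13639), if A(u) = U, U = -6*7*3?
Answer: 136/51521 ≈ 0.0026397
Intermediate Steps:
O = -10 (O = -10 - 0 = -10 - 60*0 = -10 + 0 = -10)
U = -126 (U = -42*3 = -126)
A(u) = -126
(O + A(135))/(-37882 - 13639) = (-10 - 126)/(-37882 - 13639) = -136/(-51521) = -136*(-1/51521) = 136/51521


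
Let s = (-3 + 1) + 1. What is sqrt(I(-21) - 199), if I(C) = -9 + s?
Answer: I*sqrt(209) ≈ 14.457*I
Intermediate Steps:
s = -1 (s = -2 + 1 = -1)
I(C) = -10 (I(C) = -9 - 1 = -10)
sqrt(I(-21) - 199) = sqrt(-10 - 199) = sqrt(-209) = I*sqrt(209)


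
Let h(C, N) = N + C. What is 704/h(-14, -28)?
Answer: -352/21 ≈ -16.762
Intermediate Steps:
h(C, N) = C + N
704/h(-14, -28) = 704/(-14 - 28) = 704/(-42) = 704*(-1/42) = -352/21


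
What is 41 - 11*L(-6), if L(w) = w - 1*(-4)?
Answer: 63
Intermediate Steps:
L(w) = 4 + w (L(w) = w + 4 = 4 + w)
41 - 11*L(-6) = 41 - 11*(4 - 6) = 41 - 11*(-2) = 41 + 22 = 63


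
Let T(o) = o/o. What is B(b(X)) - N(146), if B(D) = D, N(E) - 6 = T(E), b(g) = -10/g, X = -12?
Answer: -37/6 ≈ -6.1667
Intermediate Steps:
T(o) = 1
N(E) = 7 (N(E) = 6 + 1 = 7)
B(b(X)) - N(146) = -10/(-12) - 1*7 = -10*(-1/12) - 7 = ⅚ - 7 = -37/6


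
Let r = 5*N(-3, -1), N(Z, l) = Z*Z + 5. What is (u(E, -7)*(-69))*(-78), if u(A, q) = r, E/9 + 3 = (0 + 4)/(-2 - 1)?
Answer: 376740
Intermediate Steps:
E = -39 (E = -27 + 9*((0 + 4)/(-2 - 1)) = -27 + 9*(4/(-3)) = -27 + 9*(4*(-⅓)) = -27 + 9*(-4/3) = -27 - 12 = -39)
N(Z, l) = 5 + Z² (N(Z, l) = Z² + 5 = 5 + Z²)
r = 70 (r = 5*(5 + (-3)²) = 5*(5 + 9) = 5*14 = 70)
u(A, q) = 70
(u(E, -7)*(-69))*(-78) = (70*(-69))*(-78) = -4830*(-78) = 376740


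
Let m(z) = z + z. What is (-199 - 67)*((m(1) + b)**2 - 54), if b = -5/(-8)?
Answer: 400995/32 ≈ 12531.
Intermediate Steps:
m(z) = 2*z
b = 5/8 (b = -5*(-1/8) = 5/8 ≈ 0.62500)
(-199 - 67)*((m(1) + b)**2 - 54) = (-199 - 67)*((2*1 + 5/8)**2 - 54) = -266*((2 + 5/8)**2 - 54) = -266*((21/8)**2 - 54) = -266*(441/64 - 54) = -266*(-3015/64) = 400995/32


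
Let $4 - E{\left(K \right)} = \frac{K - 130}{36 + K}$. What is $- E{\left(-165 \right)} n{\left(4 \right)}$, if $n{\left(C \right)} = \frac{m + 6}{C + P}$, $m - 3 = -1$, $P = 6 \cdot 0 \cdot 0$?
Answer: $- \frac{442}{129} \approx -3.4264$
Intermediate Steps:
$P = 0$ ($P = 0 \cdot 0 = 0$)
$m = 2$ ($m = 3 - 1 = 2$)
$E{\left(K \right)} = 4 - \frac{-130 + K}{36 + K}$ ($E{\left(K \right)} = 4 - \frac{K - 130}{36 + K} = 4 - \frac{-130 + K}{36 + K}$)
$n{\left(C \right)} = \frac{8}{C}$ ($n{\left(C \right)} = \frac{2 + 6}{C + 0} = \frac{8}{C}$)
$- E{\left(-165 \right)} n{\left(4 \right)} = - \frac{274 + 3 \left(-165\right)}{36 - 165} \cdot \frac{8}{4} = - \frac{274 - 495}{-129} \cdot 8 \cdot \frac{1}{4} = - \frac{\left(-1\right) \left(-221\right)}{129} \cdot 2 = \left(-1\right) \frac{221}{129} \cdot 2 = \left(- \frac{221}{129}\right) 2 = - \frac{442}{129}$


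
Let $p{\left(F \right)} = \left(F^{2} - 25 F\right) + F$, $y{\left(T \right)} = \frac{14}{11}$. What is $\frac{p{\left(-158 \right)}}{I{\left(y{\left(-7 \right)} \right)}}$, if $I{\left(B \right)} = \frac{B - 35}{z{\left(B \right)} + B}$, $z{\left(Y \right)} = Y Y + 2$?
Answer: $- \frac{2431936}{583} \approx -4171.4$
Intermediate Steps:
$y{\left(T \right)} = \frac{14}{11}$ ($y{\left(T \right)} = 14 \cdot \frac{1}{11} = \frac{14}{11}$)
$z{\left(Y \right)} = 2 + Y^{2}$ ($z{\left(Y \right)} = Y^{2} + 2 = 2 + Y^{2}$)
$I{\left(B \right)} = \frac{-35 + B}{2 + B + B^{2}}$ ($I{\left(B \right)} = \frac{B - 35}{\left(2 + B^{2}\right) + B} = \frac{-35 + B}{2 + B + B^{2}}$)
$p{\left(F \right)} = F^{2} - 24 F$
$\frac{p{\left(-158 \right)}}{I{\left(y{\left(-7 \right)} \right)}} = \frac{\left(-158\right) \left(-24 - 158\right)}{\frac{1}{2 + \frac{14}{11} + \left(\frac{14}{11}\right)^{2}} \left(-35 + \frac{14}{11}\right)} = \frac{\left(-158\right) \left(-182\right)}{\frac{1}{2 + \frac{14}{11} + \frac{196}{121}} \left(- \frac{371}{11}\right)} = \frac{28756}{\frac{1}{\frac{592}{121}} \left(- \frac{371}{11}\right)} = \frac{28756}{\frac{121}{592} \left(- \frac{371}{11}\right)} = \frac{28756}{- \frac{4081}{592}} = 28756 \left(- \frac{592}{4081}\right) = - \frac{2431936}{583}$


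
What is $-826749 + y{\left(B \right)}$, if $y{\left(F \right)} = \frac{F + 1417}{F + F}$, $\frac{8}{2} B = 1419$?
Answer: $- \frac{2346306575}{2838} \approx -8.2675 \cdot 10^{5}$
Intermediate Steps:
$B = \frac{1419}{4}$ ($B = \frac{1}{4} \cdot 1419 = \frac{1419}{4} \approx 354.75$)
$y{\left(F \right)} = \frac{1417 + F}{2 F}$
$-826749 + y{\left(B \right)} = -826749 + \frac{1417 + \frac{1419}{4}}{2 \cdot \frac{1419}{4}} = -826749 + \frac{1}{2} \cdot \frac{4}{1419} \cdot \frac{7087}{4} = -826749 + \frac{7087}{2838} = - \frac{2346306575}{2838}$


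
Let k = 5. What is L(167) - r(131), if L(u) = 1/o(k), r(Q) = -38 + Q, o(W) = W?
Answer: -464/5 ≈ -92.800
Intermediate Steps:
L(u) = ⅕ (L(u) = 1/5 = ⅕)
L(167) - r(131) = ⅕ - (-38 + 131) = ⅕ - 1*93 = ⅕ - 93 = -464/5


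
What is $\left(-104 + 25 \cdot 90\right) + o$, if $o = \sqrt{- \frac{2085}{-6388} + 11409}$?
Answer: $2146 + \frac{11 \sqrt{961932189}}{3194} \approx 2252.8$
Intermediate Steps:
$o = \frac{11 \sqrt{961932189}}{3194}$ ($o = \sqrt{\left(-2085\right) \left(- \frac{1}{6388}\right) + 11409} = \sqrt{\frac{2085}{6388} + 11409} = \sqrt{\frac{72882777}{6388}} = \frac{11 \sqrt{961932189}}{3194} \approx 106.81$)
$\left(-104 + 25 \cdot 90\right) + o = \left(-104 + 25 \cdot 90\right) + \frac{11 \sqrt{961932189}}{3194} = \left(-104 + 2250\right) + \frac{11 \sqrt{961932189}}{3194} = 2146 + \frac{11 \sqrt{961932189}}{3194}$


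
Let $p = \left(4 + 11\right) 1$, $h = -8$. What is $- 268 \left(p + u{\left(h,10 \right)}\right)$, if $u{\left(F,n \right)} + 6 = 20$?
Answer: $-7772$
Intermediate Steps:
$p = 15$ ($p = 15 \cdot 1 = 15$)
$u{\left(F,n \right)} = 14$ ($u{\left(F,n \right)} = -6 + 20 = 14$)
$- 268 \left(p + u{\left(h,10 \right)}\right) = - 268 \left(15 + 14\right) = \left(-268\right) 29 = -7772$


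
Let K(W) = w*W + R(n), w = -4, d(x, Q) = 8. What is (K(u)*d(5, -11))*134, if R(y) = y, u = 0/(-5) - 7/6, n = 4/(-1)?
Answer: 2144/3 ≈ 714.67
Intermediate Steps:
n = -4 (n = 4*(-1) = -4)
u = -7/6 (u = 0*(-⅕) - 7*⅙ = 0 - 7/6 = -7/6 ≈ -1.1667)
K(W) = -4 - 4*W (K(W) = -4*W - 4 = -4 - 4*W)
(K(u)*d(5, -11))*134 = ((-4 - 4*(-7/6))*8)*134 = ((-4 + 14/3)*8)*134 = ((⅔)*8)*134 = (16/3)*134 = 2144/3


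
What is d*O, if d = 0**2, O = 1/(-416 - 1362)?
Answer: 0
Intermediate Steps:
O = -1/1778 (O = 1/(-1778) = -1/1778 ≈ -0.00056243)
d = 0
d*O = 0*(-1/1778) = 0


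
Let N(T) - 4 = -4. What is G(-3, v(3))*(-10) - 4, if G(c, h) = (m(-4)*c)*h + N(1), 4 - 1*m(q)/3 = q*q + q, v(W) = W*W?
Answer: -6484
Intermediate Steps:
N(T) = 0 (N(T) = 4 - 4 = 0)
v(W) = W²
m(q) = 12 - 3*q - 3*q² (m(q) = 12 - 3*(q*q + q) = 12 - 3*(q² + q) = 12 - 3*(q + q²) = 12 + (-3*q - 3*q²) = 12 - 3*q - 3*q²)
G(c, h) = -24*c*h (G(c, h) = ((12 - 3*(-4) - 3*(-4)²)*c)*h + 0 = ((12 + 12 - 3*16)*c)*h + 0 = ((12 + 12 - 48)*c)*h + 0 = (-24*c)*h + 0 = -24*c*h + 0 = -24*c*h)
G(-3, v(3))*(-10) - 4 = -24*(-3)*3²*(-10) - 4 = -24*(-3)*9*(-10) - 4 = 648*(-10) - 4 = -6480 - 4 = -6484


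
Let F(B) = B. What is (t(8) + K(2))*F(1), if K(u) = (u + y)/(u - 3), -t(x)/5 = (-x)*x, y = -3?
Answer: 321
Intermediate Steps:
t(x) = 5*x² (t(x) = -5*(-x)*x = -(-5)*x² = 5*x²)
K(u) = 1 (K(u) = (u - 3)/(u - 3) = (-3 + u)/(-3 + u) = 1)
(t(8) + K(2))*F(1) = (5*8² + 1)*1 = (5*64 + 1)*1 = (320 + 1)*1 = 321*1 = 321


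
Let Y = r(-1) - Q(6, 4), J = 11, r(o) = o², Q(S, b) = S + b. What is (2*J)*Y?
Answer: -198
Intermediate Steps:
Y = -9 (Y = (-1)² - (6 + 4) = 1 - 1*10 = 1 - 10 = -9)
(2*J)*Y = (2*11)*(-9) = 22*(-9) = -198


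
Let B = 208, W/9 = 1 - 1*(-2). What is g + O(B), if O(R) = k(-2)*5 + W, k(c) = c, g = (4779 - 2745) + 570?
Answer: 2621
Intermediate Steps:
W = 27 (W = 9*(1 - 1*(-2)) = 9*(1 + 2) = 9*3 = 27)
g = 2604 (g = 2034 + 570 = 2604)
O(R) = 17 (O(R) = -2*5 + 27 = -10 + 27 = 17)
g + O(B) = 2604 + 17 = 2621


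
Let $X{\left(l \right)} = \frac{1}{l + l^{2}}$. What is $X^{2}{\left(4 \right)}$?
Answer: $\frac{1}{400} \approx 0.0025$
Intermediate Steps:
$X^{2}{\left(4 \right)} = \left(\frac{1}{4 \left(1 + 4\right)}\right)^{2} = \left(\frac{1}{4 \cdot 5}\right)^{2} = \left(\frac{1}{4} \cdot \frac{1}{5}\right)^{2} = \left(\frac{1}{20}\right)^{2} = \frac{1}{400}$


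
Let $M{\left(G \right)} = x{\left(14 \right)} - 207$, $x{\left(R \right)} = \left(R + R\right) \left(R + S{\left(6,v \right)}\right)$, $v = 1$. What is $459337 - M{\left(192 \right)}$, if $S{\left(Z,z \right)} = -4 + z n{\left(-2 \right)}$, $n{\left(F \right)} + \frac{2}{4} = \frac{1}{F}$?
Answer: $459292$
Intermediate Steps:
$n{\left(F \right)} = - \frac{1}{2} + \frac{1}{F}$
$S{\left(Z,z \right)} = -4 - z$ ($S{\left(Z,z \right)} = -4 + z \frac{2 - -2}{2 \left(-2\right)} = -4 + z \frac{1}{2} \left(- \frac{1}{2}\right) \left(2 + 2\right) = -4 + z \frac{1}{2} \left(- \frac{1}{2}\right) 4 = -4 + z \left(-1\right) = -4 - z$)
$x{\left(R \right)} = 2 R \left(-5 + R\right)$ ($x{\left(R \right)} = \left(R + R\right) \left(R - 5\right) = 2 R \left(R - 5\right) = 2 R \left(-5 + R\right)$)
$M{\left(G \right)} = 45$ ($M{\left(G \right)} = 2 \cdot 14 \left(-5 + 14\right) - 207 = 2 \cdot 14 \cdot 9 - 207 = 252 - 207 = 45$)
$459337 - M{\left(192 \right)} = 459337 - 45 = 459292$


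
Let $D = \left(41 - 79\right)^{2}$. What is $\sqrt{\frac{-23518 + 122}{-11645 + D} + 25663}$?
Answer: $\frac{\sqrt{261811659}}{101} \approx 160.2$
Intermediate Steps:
$D = 1444$ ($D = \left(-38\right)^{2} = 1444$)
$\sqrt{\frac{-23518 + 122}{-11645 + D} + 25663} = \sqrt{\frac{-23518 + 122}{-11645 + 1444} + 25663} = \sqrt{- \frac{23396}{-10201} + 25663} = \sqrt{\left(-23396\right) \left(- \frac{1}{10201}\right) + 25663} = \sqrt{\frac{23396}{10201} + 25663} = \sqrt{\frac{261811659}{10201}} = \frac{\sqrt{261811659}}{101}$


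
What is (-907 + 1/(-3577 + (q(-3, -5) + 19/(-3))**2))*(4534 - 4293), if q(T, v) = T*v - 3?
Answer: -6973801817/31904 ≈ -2.1859e+5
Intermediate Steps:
q(T, v) = -3 + T*v
(-907 + 1/(-3577 + (q(-3, -5) + 19/(-3))**2))*(4534 - 4293) = (-907 + 1/(-3577 + ((-3 - 3*(-5)) + 19/(-3))**2))*(4534 - 4293) = (-907 + 1/(-3577 + ((-3 + 15) + 19*(-1/3))**2))*241 = (-907 + 1/(-3577 + (12 - 19/3)**2))*241 = (-907 + 1/(-3577 + (17/3)**2))*241 = (-907 + 1/(-3577 + 289/9))*241 = (-907 + 1/(-31904/9))*241 = (-907 - 9/31904)*241 = -28936937/31904*241 = -6973801817/31904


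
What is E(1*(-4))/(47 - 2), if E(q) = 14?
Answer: 14/45 ≈ 0.31111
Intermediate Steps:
E(1*(-4))/(47 - 2) = 14/(47 - 2) = 14/45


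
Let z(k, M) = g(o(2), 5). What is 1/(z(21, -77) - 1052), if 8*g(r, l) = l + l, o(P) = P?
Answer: -4/4203 ≈ -0.00095170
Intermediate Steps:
g(r, l) = l/4 (g(r, l) = (l + l)/8 = (2*l)/8 = l/4)
z(k, M) = 5/4 (z(k, M) = (1/4)*5 = 5/4)
1/(z(21, -77) - 1052) = 1/(5/4 - 1052) = 1/(-4203/4) = -4/4203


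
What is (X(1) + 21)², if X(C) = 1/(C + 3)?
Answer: 7225/16 ≈ 451.56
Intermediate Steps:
X(C) = 1/(3 + C)
(X(1) + 21)² = (1/(3 + 1) + 21)² = (1/4 + 21)² = (¼ + 21)² = (85/4)² = 7225/16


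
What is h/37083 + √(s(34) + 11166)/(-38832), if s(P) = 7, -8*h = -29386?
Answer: 14693/148332 - √11173/38832 ≈ 0.096333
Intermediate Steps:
h = 14693/4 (h = -⅛*(-29386) = 14693/4 ≈ 3673.3)
h/37083 + √(s(34) + 11166)/(-38832) = (14693/4)/37083 + √(7 + 11166)/(-38832) = (14693/4)*(1/37083) + √11173*(-1/38832) = 14693/148332 - √11173/38832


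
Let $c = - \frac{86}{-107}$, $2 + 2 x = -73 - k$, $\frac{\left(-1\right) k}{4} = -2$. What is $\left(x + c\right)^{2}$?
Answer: $\frac{75846681}{45796} \approx 1656.2$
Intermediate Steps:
$k = 8$ ($k = \left(-4\right) \left(-2\right) = 8$)
$x = - \frac{83}{2}$ ($x = -1 + \frac{-73 - 8}{2} = -1 + \frac{1}{2} \left(-81\right) = -1 - \frac{81}{2} = - \frac{83}{2} \approx -41.5$)
$c = \frac{86}{107}$ ($c = \left(-86\right) \left(- \frac{1}{107}\right) = \frac{86}{107} \approx 0.80374$)
$\left(x + c\right)^{2} = \left(- \frac{83}{2} + \frac{86}{107}\right)^{2} = \left(- \frac{8709}{214}\right)^{2} = \frac{75846681}{45796}$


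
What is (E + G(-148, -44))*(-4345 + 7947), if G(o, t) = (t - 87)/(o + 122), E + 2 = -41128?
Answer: -1925717449/13 ≈ -1.4813e+8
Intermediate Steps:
E = -41130 (E = -2 - 41128 = -41130)
G(o, t) = (-87 + t)/(122 + o)
(E + G(-148, -44))*(-4345 + 7947) = (-41130 + (-87 - 44)/(122 - 148))*(-4345 + 7947) = (-41130 - 131/(-26))*3602 = (-41130 - 1/26*(-131))*3602 = (-41130 + 131/26)*3602 = -1069249/26*3602 = -1925717449/13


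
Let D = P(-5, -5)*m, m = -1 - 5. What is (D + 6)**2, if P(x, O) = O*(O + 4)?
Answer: 576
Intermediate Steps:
m = -6
P(x, O) = O*(4 + O)
D = -30 (D = -5*(4 - 5)*(-6) = -5*(-1)*(-6) = 5*(-6) = -30)
(D + 6)**2 = (-30 + 6)**2 = (-24)**2 = 576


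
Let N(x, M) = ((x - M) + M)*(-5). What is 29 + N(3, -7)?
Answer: 14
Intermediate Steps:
N(x, M) = -5*x (N(x, M) = x*(-5) = -5*x)
29 + N(3, -7) = 29 - 5*3 = 29 - 15 = 14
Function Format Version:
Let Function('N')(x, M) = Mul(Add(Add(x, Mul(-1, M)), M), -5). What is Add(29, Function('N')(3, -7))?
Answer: 14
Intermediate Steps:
Function('N')(x, M) = Mul(-5, x) (Function('N')(x, M) = Mul(x, -5) = Mul(-5, x))
Add(29, Function('N')(3, -7)) = Add(29, Mul(-5, 3)) = Add(29, -15) = 14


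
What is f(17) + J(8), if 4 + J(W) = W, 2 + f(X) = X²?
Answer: 291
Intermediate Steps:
f(X) = -2 + X²
J(W) = -4 + W
f(17) + J(8) = (-2 + 17²) + (-4 + 8) = (-2 + 289) + 4 = 287 + 4 = 291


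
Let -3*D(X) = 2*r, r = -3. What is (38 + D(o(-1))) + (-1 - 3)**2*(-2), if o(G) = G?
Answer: 8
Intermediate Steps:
D(X) = 2 (D(X) = -2*(-3)/3 = -1/3*(-6) = 2)
(38 + D(o(-1))) + (-1 - 3)**2*(-2) = (38 + 2) + (-1 - 3)**2*(-2) = 40 + (-4)**2*(-2) = 40 + 16*(-2) = 40 - 32 = 8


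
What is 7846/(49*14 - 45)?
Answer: 7846/641 ≈ 12.240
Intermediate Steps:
7846/(49*14 - 45) = 7846/(686 - 45) = 7846/641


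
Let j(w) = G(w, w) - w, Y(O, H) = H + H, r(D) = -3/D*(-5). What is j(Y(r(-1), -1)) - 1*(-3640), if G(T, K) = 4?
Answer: 3646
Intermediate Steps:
r(D) = 15/D
Y(O, H) = 2*H
j(w) = 4 - w
j(Y(r(-1), -1)) - 1*(-3640) = (4 - 2*(-1)) - 1*(-3640) = (4 - 1*(-2)) + 3640 = (4 + 2) + 3640 = 6 + 3640 = 3646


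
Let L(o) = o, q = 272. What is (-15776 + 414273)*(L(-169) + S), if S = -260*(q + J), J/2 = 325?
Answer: -95595046833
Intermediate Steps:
J = 650 (J = 2*325 = 650)
S = -239720 (S = -260*(272 + 650) = -260*922 = -239720)
(-15776 + 414273)*(L(-169) + S) = (-15776 + 414273)*(-169 - 239720) = 398497*(-239889) = -95595046833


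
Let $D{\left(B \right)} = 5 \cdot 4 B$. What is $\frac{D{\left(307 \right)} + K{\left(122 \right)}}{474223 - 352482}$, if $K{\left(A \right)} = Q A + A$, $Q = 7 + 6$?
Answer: $\frac{7848}{121741} \approx 0.064465$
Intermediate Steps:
$Q = 13$
$D{\left(B \right)} = 20 B$
$K{\left(A \right)} = 14 A$ ($K{\left(A \right)} = 13 A + A = 14 A$)
$\frac{D{\left(307 \right)} + K{\left(122 \right)}}{474223 - 352482} = \frac{20 \cdot 307 + 14 \cdot 122}{474223 - 352482} = \frac{6140 + 1708}{121741} = 7848 \cdot \frac{1}{121741} = \frac{7848}{121741}$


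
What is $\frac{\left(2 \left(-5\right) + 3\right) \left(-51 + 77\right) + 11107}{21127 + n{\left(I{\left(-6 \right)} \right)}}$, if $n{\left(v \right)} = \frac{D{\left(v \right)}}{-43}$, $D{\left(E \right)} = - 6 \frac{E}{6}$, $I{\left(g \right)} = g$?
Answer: $\frac{93955}{181691} \approx 0.51711$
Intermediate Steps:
$D{\left(E \right)} = - E$ ($D{\left(E \right)} = - 6 E \frac{1}{6} = - 6 \frac{E}{6} = - E$)
$n{\left(v \right)} = \frac{v}{43}$ ($n{\left(v \right)} = \frac{\left(-1\right) v}{-43} = - v \left(- \frac{1}{43}\right) = \frac{v}{43}$)
$\frac{\left(2 \left(-5\right) + 3\right) \left(-51 + 77\right) + 11107}{21127 + n{\left(I{\left(-6 \right)} \right)}} = \frac{\left(2 \left(-5\right) + 3\right) \left(-51 + 77\right) + 11107}{21127 + \frac{1}{43} \left(-6\right)} = \frac{\left(-10 + 3\right) 26 + 11107}{21127 - \frac{6}{43}} = \frac{\left(-7\right) 26 + 11107}{\frac{908455}{43}} = \left(-182 + 11107\right) \frac{43}{908455} = 10925 \cdot \frac{43}{908455} = \frac{93955}{181691}$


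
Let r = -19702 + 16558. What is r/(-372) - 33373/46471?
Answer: 11140839/1440601 ≈ 7.7335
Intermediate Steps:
r = -3144
r/(-372) - 33373/46471 = -3144/(-372) - 33373/46471 = -3144*(-1/372) - 33373*1/46471 = 262/31 - 33373/46471 = 11140839/1440601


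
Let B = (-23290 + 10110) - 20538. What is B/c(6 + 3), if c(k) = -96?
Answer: 16859/48 ≈ 351.23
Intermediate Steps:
B = -33718 (B = -13180 - 20538 = -33718)
B/c(6 + 3) = -33718/(-96) = -33718*(-1/96) = 16859/48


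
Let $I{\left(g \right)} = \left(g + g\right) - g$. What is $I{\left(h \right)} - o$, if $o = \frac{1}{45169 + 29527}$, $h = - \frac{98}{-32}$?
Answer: $\frac{457511}{149392} \approx 3.0625$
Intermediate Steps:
$h = \frac{49}{16}$ ($h = \left(-98\right) \left(- \frac{1}{32}\right) = \frac{49}{16} \approx 3.0625$)
$o = \frac{1}{74696} \approx 1.3388 \cdot 10^{-5}$
$I{\left(g \right)} = g$ ($I{\left(g \right)} = 2 g - g = g$)
$I{\left(h \right)} - o = \frac{49}{16} - \frac{1}{74696} = \frac{457511}{149392}$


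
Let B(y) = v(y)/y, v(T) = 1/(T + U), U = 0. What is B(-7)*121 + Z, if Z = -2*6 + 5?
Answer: -222/49 ≈ -4.5306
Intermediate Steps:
v(T) = 1/T (v(T) = 1/(T + 0) = 1/T)
Z = -7 (Z = -12 + 5 = -7)
B(y) = y⁻² (B(y) = 1/(y*y) = y⁻²)
B(-7)*121 + Z = 121/(-7)² - 7 = (1/49)*121 - 7 = 121/49 - 7 = -222/49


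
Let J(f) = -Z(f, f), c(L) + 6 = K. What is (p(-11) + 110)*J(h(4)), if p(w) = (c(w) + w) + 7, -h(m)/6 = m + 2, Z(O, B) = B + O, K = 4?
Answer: 7488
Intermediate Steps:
c(L) = -2 (c(L) = -6 + 4 = -2)
h(m) = -12 - 6*m (h(m) = -6*(m + 2) = -6*(2 + m) = -12 - 6*m)
J(f) = -2*f (J(f) = -(f + f) = -2*f)
p(w) = 5 + w (p(w) = (-2 + w) + 7 = 5 + w)
(p(-11) + 110)*J(h(4)) = ((5 - 11) + 110)*(-2*(-12 - 6*4)) = (-6 + 110)*(-2*(-12 - 24)) = 104*(-2*(-36)) = 104*72 = 7488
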